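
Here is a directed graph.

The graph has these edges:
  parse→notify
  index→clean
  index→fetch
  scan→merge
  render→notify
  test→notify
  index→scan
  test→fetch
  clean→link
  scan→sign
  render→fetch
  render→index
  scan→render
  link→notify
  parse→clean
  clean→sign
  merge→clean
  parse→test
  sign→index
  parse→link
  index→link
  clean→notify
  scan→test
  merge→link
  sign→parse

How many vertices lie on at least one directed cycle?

7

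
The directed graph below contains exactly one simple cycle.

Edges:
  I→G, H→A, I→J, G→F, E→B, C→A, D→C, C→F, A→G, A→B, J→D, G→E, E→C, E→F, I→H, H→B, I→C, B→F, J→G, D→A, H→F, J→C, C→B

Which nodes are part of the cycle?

A, C, E, G

DFS with gray/black marking from G:
G gray
  F gray
  F black
  E gray
    B gray
      B→F: F black — skip
    B black
    E→F: F black — skip
    C gray
      C→F: F black — skip
      A gray
        A→G: G is gray → back edge
Back edge closes the cycle G → E → C → A → G; its vertices are {A, C, E, G}.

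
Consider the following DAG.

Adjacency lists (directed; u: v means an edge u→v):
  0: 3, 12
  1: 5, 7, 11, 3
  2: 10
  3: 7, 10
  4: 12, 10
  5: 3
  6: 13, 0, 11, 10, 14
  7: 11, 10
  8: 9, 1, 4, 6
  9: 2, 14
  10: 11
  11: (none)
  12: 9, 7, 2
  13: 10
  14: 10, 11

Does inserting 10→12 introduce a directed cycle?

Yes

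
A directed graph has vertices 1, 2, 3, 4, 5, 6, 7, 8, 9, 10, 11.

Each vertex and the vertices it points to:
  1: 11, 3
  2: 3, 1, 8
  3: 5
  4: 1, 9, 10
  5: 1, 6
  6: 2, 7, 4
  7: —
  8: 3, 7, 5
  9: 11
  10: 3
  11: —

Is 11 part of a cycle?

No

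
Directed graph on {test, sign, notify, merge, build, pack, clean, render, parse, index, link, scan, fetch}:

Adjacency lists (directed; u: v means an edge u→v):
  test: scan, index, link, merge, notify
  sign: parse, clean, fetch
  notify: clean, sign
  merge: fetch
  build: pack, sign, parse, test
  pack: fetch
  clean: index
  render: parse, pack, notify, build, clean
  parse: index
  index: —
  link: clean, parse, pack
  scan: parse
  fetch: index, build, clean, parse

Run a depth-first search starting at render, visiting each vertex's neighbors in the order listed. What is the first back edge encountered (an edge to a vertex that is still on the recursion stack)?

DFS from render (visiting each vertex's neighbors in the order listed); mark gray on enter, black on exit:
render gray
  parse gray
    index gray
    index black
  parse black
  pack gray
    fetch gray
      fetch→index: index black — skip
      build gray
        build→pack: pack is gray → back edge
First back edge: build → pack.

build->pack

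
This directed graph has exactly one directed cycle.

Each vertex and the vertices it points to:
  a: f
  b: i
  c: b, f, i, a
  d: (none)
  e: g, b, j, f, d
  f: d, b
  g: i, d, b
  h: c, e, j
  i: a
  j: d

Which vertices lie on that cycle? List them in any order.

a, b, f, i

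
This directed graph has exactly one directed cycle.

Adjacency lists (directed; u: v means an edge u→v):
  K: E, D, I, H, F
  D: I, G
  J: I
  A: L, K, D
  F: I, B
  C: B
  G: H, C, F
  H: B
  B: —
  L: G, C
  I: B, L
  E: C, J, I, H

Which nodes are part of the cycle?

DFS with gray/black marking from L:
L gray
  G gray
    H gray
      B gray
      B black
    H black
    C gray
      C→B: B black — skip
    C black
    F gray
      I gray
        I→B: B black — skip
        I→L: L is gray → back edge
Back edge closes the cycle L → G → F → I → L; its vertices are {F, G, I, L}.

F, G, I, L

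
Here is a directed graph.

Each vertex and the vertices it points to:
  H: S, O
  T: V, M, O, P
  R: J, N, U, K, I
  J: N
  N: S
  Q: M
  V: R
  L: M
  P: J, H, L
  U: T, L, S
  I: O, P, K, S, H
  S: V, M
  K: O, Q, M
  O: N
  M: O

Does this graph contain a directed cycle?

Yes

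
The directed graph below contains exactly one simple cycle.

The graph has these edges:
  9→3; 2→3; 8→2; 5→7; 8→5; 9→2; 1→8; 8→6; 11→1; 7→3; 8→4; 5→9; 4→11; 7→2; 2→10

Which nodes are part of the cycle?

1, 4, 8, 11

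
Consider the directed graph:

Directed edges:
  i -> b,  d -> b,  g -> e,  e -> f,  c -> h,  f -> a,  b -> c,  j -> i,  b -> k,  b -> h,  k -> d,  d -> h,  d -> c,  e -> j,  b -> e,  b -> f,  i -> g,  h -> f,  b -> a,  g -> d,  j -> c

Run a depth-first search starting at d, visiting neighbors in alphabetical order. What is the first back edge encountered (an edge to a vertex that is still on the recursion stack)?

i->b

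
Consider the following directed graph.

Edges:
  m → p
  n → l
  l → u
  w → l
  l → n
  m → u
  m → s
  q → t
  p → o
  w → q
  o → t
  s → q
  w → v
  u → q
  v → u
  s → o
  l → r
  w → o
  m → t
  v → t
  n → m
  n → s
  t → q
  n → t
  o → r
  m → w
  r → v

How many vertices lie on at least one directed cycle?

6

A vertex is on a directed cycle iff it belongs to a strongly connected component of size ≥ 2 (or has a self-loop).
The vertices on cycles are {l, m, n, q, t, w} — 6 in total.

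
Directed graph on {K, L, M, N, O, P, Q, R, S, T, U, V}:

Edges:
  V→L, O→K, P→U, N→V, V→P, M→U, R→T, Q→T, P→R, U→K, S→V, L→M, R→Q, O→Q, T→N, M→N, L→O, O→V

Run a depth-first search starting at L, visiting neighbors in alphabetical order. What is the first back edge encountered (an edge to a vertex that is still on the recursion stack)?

V→L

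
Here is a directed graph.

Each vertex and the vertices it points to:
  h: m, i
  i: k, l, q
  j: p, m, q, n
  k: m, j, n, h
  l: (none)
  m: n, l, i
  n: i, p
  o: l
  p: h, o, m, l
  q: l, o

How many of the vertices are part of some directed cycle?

A vertex is on a directed cycle iff it belongs to a strongly connected component of size ≥ 2 (or has a self-loop).
The vertices on cycles are {h, i, j, k, m, n, p} — 7 in total.

7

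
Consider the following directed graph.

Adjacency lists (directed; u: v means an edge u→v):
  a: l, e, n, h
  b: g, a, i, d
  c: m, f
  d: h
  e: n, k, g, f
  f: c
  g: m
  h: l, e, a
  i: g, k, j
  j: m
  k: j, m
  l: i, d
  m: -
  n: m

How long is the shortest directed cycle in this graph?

2

For each vertex v, BFS finds the shortest path from v back to v.
The shortest such closed walk is a → h → a, length 2.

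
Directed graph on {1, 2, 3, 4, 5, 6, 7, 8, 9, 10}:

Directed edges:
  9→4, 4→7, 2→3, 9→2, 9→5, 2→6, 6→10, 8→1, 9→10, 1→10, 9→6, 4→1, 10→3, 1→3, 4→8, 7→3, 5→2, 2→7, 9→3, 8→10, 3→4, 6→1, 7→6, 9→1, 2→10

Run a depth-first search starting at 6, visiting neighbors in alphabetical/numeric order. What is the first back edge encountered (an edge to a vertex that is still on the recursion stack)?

DFS from 6 (visiting neighbors in alphabetical/numeric order); mark gray on enter, black on exit:
6 gray
  1 gray
    3 gray
      4 gray
        4→1: 1 is gray → back edge
First back edge: 4 → 1.

4->1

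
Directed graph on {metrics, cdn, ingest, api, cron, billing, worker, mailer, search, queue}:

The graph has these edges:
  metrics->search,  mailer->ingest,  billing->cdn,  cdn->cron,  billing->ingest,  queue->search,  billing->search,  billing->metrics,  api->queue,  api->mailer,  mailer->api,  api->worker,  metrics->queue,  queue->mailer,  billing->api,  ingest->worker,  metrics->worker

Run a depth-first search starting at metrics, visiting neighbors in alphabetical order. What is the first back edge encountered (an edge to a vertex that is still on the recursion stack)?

api→mailer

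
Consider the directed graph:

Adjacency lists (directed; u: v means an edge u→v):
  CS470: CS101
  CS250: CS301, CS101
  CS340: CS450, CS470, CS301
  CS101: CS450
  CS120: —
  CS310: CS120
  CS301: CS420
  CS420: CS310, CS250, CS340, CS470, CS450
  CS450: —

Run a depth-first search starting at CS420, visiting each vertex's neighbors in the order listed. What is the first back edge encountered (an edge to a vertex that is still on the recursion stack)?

DFS from CS420 (visiting each vertex's neighbors in the order listed); mark gray on enter, black on exit:
CS420 gray
  CS310 gray
    CS120 gray
    CS120 black
  CS310 black
  CS250 gray
    CS301 gray
      CS301→CS420: CS420 is gray → back edge
First back edge: CS301 → CS420.

CS301→CS420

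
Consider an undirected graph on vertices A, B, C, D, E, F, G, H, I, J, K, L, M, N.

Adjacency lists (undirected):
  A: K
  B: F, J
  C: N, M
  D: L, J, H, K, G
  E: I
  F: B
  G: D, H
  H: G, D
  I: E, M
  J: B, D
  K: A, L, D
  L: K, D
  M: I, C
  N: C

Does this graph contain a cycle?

Yes

DFS, tracking each vertex's parent; an edge to a visited non-parent vertex closes a cycle.
Start from J:
visit J (parent –)
  visit B (parent J)
    visit F (parent B)
      F–B: parent, skip
    B–J: parent, skip
  visit D (parent J)
    visit L (parent D)
      visit K (parent L)
        visit A (parent K)
          A–K: parent, skip
        K–L: parent, skip
        K–D: D visited and ≠ parent → cycle
Cycle: D – L – K – D.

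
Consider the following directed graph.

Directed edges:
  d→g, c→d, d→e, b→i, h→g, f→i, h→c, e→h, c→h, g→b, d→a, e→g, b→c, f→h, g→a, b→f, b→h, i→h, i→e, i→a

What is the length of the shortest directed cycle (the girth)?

For each vertex v, BFS finds the shortest path from v back to v.
The shortest such closed walk is c → h → c, length 2.

2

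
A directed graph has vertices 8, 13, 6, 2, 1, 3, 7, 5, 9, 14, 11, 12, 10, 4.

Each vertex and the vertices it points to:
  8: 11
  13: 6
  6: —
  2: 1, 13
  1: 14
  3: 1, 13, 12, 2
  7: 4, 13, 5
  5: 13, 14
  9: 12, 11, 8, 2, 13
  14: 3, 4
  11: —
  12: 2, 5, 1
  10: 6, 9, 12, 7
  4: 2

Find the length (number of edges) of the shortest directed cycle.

3

For each vertex v, BFS finds the shortest path from v back to v.
The shortest such closed walk is 1 → 14 → 3 → 1, length 3.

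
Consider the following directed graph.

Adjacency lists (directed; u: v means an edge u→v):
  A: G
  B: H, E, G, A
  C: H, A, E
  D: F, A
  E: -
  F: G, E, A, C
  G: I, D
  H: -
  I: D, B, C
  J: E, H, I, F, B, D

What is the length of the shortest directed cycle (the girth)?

3

For each vertex v, BFS finds the shortest path from v back to v.
The shortest such closed walk is I → B → G → I, length 3.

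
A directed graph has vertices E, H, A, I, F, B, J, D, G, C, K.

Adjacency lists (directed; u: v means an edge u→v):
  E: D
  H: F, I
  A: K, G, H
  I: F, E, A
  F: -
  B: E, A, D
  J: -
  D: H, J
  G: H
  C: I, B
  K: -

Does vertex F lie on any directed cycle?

No

F lies on a cycle iff there is a path from F back to itself.
Exploring from F, it never reaches itself; equivalently, its strongly connected component is a singleton.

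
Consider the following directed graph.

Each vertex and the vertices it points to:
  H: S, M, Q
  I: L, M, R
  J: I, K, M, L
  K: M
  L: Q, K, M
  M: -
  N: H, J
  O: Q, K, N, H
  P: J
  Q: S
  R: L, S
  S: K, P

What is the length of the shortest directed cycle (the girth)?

For each vertex v, BFS finds the shortest path from v back to v.
The shortest such closed walk is J → I → R → S → P → J, length 5.

5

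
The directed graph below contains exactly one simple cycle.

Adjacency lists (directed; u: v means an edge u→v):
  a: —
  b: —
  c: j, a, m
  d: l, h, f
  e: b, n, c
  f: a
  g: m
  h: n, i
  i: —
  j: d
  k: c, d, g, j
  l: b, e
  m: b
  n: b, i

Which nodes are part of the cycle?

DFS with gray/black marking from c:
c gray
  j gray
    d gray
      l gray
        b gray
        b black
        e gray
          e→b: b black — skip
          n gray
            n→b: b black — skip
            i gray
            i black
          n black
          e→c: c is gray → back edge
Back edge closes the cycle c → j → d → l → e → c; its vertices are {c, d, e, j, l}.

c, d, e, j, l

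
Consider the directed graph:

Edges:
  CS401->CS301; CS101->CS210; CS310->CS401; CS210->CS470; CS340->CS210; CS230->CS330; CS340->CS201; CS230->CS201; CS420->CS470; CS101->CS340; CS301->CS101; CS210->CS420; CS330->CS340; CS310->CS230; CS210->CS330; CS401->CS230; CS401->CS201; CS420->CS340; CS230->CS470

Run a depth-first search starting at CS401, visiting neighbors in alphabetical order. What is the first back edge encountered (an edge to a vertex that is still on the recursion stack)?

CS210->CS330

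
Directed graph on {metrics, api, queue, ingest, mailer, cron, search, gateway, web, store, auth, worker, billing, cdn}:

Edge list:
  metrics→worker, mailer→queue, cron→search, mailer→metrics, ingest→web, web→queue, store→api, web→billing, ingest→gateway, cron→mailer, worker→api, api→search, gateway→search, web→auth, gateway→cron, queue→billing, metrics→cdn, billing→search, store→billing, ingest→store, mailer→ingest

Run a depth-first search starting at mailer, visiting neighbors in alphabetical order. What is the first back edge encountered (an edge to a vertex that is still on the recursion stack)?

cron→mailer

DFS from mailer (visiting neighbors in alphabetical order); mark gray on enter, black on exit:
mailer gray
  ingest gray
    gateway gray
      cron gray
        cron→mailer: mailer is gray → back edge
First back edge: cron → mailer.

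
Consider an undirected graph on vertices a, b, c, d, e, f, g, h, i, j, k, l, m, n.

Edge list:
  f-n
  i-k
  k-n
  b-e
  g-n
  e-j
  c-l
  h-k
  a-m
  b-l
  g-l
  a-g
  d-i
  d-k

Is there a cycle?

DFS, tracking each vertex's parent; an edge to a visited non-parent vertex closes a cycle.
Start from i:
visit i (parent –)
  visit k (parent i)
    visit h (parent k)
      h–k: parent, skip
    k–i: parent, skip
    visit d (parent k)
      d–k: parent, skip
      d–i: i visited and ≠ parent → cycle
Cycle: i – k – d – i.

Yes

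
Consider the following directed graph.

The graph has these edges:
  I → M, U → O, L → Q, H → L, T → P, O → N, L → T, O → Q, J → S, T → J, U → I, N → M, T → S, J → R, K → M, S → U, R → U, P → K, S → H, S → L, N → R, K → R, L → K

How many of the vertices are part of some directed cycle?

9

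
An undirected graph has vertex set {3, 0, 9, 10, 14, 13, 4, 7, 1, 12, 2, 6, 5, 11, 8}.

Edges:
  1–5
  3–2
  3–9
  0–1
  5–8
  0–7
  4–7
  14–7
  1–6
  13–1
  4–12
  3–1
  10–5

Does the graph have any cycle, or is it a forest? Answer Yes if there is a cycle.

DFS, tracking each vertex's parent; an edge to a visited non-parent vertex closes a cycle.
Start from 14:
visit 14 (parent –)
  visit 7 (parent 14)
    visit 0 (parent 7)
      visit 1 (parent 0)
        1–0: parent, skip
        visit 3 (parent 1)
          visit 2 (parent 3)
            2–3: parent, skip
          visit 9 (parent 3)
            9–3: parent, skip
          3–1: parent, skip
        visit 6 (parent 1)
          6–1: parent, skip
        visit 13 (parent 1)
          13–1: parent, skip
        visit 5 (parent 1)
          5–1: parent, skip
          visit 8 (parent 5)
            8–5: parent, skip
          visit 10 (parent 5)
            10–5: parent, skip
      0–7: parent, skip
    7–14: parent, skip
    visit 4 (parent 7)
      4–7: parent, skip
      visit 12 (parent 4)
        12–4: parent, skip
visit 11 (parent –)
No non-parent visited neighbor found — the graph is a forest.

No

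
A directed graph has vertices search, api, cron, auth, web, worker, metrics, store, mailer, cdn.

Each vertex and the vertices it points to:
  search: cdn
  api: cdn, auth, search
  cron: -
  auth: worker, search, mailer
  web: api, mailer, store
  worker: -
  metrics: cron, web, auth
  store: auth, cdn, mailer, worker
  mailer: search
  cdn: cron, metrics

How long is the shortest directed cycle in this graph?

4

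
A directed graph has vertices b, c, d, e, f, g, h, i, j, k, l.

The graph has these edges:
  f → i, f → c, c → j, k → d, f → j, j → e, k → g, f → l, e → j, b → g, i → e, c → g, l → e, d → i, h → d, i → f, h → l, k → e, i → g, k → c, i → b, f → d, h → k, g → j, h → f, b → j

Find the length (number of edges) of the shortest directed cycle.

2

For each vertex v, BFS finds the shortest path from v back to v.
The shortest such closed walk is f → i → f, length 2.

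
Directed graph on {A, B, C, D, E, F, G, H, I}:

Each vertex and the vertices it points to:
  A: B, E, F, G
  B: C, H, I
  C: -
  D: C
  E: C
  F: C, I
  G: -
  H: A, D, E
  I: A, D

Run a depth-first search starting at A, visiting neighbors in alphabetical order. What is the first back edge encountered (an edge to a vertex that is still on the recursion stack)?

DFS from A (visiting neighbors in alphabetical order); mark gray on enter, black on exit:
A gray
  B gray
    C gray
    C black
    H gray
      H→A: A is gray → back edge
First back edge: H → A.

H->A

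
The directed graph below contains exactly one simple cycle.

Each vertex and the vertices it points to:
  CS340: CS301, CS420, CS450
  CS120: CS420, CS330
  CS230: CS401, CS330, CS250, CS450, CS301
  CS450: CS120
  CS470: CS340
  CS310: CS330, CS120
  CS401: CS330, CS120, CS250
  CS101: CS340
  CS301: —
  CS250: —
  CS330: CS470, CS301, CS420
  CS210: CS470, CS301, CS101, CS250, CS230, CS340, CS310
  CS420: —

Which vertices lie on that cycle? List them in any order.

CS120, CS330, CS340, CS450, CS470

DFS with gray/black marking from CS470:
CS470 gray
  CS340 gray
    CS301 gray
    CS301 black
    CS420 gray
    CS420 black
    CS450 gray
      CS120 gray
        CS120→CS420: CS420 black — skip
        CS330 gray
          CS330→CS470: CS470 is gray → back edge
Back edge closes the cycle CS470 → CS340 → CS450 → CS120 → CS330 → CS470; its vertices are {CS120, CS330, CS340, CS450, CS470}.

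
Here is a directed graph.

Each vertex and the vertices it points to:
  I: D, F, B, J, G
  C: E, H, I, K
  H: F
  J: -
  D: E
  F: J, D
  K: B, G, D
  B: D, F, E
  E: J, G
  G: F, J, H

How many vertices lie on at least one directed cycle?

5

A vertex is on a directed cycle iff it belongs to a strongly connected component of size ≥ 2 (or has a self-loop).
The vertices on cycles are {D, E, F, G, H} — 5 in total.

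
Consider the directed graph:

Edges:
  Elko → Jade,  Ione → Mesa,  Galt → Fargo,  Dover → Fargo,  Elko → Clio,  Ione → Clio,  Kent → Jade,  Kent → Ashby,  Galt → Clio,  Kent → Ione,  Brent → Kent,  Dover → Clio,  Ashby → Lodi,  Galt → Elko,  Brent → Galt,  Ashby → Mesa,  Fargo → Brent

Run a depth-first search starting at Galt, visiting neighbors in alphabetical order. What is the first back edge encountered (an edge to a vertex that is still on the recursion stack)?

DFS from Galt (visiting neighbors in alphabetical order); mark gray on enter, black on exit:
Galt gray
  Clio gray
  Clio black
  Elko gray
    Elko→Clio: Clio black — skip
    Jade gray
    Jade black
  Elko black
  Fargo gray
    Brent gray
      Brent→Galt: Galt is gray → back edge
First back edge: Brent → Galt.

Brent→Galt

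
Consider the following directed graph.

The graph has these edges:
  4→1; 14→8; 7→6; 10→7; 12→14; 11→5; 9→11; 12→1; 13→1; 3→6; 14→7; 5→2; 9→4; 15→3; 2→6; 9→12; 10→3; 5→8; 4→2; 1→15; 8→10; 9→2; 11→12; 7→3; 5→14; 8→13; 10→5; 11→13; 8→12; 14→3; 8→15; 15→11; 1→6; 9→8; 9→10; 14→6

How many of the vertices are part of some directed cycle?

9

A vertex is on a directed cycle iff it belongs to a strongly connected component of size ≥ 2 (or has a self-loop).
The vertices on cycles are {1, 5, 8, 10, 11, 12, 13, 14, 15} — 9 in total.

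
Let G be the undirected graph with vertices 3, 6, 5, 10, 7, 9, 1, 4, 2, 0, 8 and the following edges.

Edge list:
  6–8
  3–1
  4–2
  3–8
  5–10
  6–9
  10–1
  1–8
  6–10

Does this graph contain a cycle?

Yes

DFS, tracking each vertex's parent; an edge to a visited non-parent vertex closes a cycle.
Start from 3:
visit 3 (parent –)
  visit 1 (parent 3)
    visit 8 (parent 1)
      8–1: parent, skip
      8–3: 3 visited and ≠ parent → cycle
Cycle: 3 – 1 – 8 – 3.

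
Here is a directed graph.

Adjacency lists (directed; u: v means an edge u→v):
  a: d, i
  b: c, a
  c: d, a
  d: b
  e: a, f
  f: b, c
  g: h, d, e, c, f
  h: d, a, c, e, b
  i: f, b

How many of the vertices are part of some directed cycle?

6

A vertex is on a directed cycle iff it belongs to a strongly connected component of size ≥ 2 (or has a self-loop).
The vertices on cycles are {a, b, c, d, f, i} — 6 in total.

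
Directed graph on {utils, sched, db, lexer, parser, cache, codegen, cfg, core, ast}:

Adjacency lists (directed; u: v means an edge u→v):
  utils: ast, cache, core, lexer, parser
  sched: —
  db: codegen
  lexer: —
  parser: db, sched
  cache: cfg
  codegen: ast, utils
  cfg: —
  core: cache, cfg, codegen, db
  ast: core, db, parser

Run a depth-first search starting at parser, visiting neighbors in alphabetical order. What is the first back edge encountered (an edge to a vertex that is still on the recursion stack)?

core->codegen

DFS from parser (visiting neighbors in alphabetical order); mark gray on enter, black on exit:
parser gray
  db gray
    codegen gray
      ast gray
        core gray
          cache gray
            cfg gray
            cfg black
          cache black
          core→cfg: cfg black — skip
          core→codegen: codegen is gray → back edge
First back edge: core → codegen.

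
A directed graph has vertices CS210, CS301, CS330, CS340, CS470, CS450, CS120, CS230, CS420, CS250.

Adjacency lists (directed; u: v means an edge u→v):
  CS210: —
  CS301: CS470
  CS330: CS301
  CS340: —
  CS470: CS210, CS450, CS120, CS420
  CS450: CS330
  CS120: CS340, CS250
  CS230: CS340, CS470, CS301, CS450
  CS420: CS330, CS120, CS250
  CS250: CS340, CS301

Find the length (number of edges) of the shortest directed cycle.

For each vertex v, BFS finds the shortest path from v back to v.
The shortest such closed walk is CS470 → CS120 → CS250 → CS301 → CS470, length 4.

4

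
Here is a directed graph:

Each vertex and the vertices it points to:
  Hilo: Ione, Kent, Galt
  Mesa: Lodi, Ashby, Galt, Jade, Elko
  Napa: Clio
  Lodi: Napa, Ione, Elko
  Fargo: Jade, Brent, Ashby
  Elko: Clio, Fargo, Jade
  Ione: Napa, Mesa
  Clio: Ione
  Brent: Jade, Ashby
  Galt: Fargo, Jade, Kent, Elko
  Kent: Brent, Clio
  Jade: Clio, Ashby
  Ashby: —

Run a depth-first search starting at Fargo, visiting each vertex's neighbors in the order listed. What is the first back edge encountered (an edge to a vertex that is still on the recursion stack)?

Napa->Clio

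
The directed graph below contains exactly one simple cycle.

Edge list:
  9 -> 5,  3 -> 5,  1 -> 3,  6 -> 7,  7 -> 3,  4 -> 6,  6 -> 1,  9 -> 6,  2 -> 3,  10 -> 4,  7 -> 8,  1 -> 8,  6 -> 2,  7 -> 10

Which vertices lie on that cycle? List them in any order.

4, 6, 7, 10

DFS with gray/black marking from 6:
6 gray
  7 gray
    3 gray
      5 gray
      5 black
    3 black
    10 gray
      4 gray
        4→6: 6 is gray → back edge
Back edge closes the cycle 6 → 7 → 10 → 4 → 6; its vertices are {4, 6, 7, 10}.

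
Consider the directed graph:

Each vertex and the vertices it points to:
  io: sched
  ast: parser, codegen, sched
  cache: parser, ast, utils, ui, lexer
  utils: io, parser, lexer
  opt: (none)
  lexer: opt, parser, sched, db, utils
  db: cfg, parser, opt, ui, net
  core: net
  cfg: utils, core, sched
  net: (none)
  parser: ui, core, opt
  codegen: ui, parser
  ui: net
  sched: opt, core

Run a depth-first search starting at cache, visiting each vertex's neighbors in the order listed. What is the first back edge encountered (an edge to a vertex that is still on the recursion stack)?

cfg->utils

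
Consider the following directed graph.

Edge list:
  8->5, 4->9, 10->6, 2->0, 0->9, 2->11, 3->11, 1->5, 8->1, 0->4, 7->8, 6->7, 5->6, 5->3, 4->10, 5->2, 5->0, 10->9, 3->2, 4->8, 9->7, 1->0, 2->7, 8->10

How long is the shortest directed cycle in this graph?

4

For each vertex v, BFS finds the shortest path from v back to v.
The shortest such closed walk is 4 → 8 → 1 → 0 → 4, length 4.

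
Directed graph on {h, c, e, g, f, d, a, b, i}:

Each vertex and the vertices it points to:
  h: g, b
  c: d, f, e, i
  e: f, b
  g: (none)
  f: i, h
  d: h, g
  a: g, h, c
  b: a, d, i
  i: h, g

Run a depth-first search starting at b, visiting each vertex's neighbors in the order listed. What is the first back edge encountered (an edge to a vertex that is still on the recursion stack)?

h→b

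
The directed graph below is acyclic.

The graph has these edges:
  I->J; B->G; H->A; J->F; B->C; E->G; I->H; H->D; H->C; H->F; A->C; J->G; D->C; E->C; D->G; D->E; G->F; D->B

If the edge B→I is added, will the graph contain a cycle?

Yes

Adding B→I creates a cycle iff I can already reach B.
Path from I: I → H → D → B.
So I → … → B → I is a cycle.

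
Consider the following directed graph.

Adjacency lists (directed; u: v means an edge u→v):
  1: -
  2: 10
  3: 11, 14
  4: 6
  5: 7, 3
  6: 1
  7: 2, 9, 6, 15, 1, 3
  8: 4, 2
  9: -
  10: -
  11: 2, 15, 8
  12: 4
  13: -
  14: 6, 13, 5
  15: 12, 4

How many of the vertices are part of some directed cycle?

4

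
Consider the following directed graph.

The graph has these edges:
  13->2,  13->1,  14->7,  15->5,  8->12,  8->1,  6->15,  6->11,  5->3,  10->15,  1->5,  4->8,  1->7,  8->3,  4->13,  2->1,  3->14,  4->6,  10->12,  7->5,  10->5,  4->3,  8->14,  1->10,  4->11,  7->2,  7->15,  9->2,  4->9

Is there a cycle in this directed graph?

DFS with white/gray/black marking, starting from 1:
1 gray
  5 gray
    3 gray
      14 gray
        7 gray
          15 gray
            15→5: 5 is gray → back edge
Back edge found, so a cycle exists: 5 → 3 → 14 → 7 → 15 → 5.

Yes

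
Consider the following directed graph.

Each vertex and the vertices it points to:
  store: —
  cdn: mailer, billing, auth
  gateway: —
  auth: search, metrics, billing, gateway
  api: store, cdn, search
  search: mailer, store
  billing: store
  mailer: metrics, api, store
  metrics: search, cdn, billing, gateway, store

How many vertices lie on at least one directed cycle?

6

A vertex is on a directed cycle iff it belongs to a strongly connected component of size ≥ 2 (or has a self-loop).
The vertices on cycles are {api, cdn, auth, mailer, search, metrics} — 6 in total.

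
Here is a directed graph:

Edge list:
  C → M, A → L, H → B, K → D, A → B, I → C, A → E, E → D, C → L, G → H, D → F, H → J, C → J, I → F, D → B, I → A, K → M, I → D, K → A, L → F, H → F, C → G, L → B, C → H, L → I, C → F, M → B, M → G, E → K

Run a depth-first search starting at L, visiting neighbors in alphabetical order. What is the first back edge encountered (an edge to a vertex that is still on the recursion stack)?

K→A

DFS from L (visiting neighbors in alphabetical order); mark gray on enter, black on exit:
L gray
  B gray
  B black
  F gray
  F black
  I gray
    A gray
      A→B: B black — skip
      E gray
        D gray
          D→B: B black — skip
          D→F: F black — skip
        D black
        K gray
          K→A: A is gray → back edge
First back edge: K → A.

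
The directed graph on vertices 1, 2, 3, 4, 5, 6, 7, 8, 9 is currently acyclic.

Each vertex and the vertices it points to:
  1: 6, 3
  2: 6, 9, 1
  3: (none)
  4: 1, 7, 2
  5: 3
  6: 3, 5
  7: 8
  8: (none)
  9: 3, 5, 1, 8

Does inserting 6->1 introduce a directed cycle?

Yes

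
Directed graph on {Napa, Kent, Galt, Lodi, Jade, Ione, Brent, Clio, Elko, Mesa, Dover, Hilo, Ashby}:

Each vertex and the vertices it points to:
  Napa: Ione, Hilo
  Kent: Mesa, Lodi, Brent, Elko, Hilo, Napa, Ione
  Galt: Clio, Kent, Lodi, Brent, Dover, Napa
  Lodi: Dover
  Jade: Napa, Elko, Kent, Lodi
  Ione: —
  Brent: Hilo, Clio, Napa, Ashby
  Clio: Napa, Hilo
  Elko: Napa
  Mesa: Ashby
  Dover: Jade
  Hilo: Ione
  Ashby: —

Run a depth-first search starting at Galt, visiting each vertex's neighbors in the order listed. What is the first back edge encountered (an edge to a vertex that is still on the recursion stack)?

DFS from Galt (visiting each vertex's neighbors in the order listed); mark gray on enter, black on exit:
Galt gray
  Clio gray
    Napa gray
      Ione gray
      Ione black
      Hilo gray
        Hilo→Ione: Ione black — skip
      Hilo black
    Napa black
    Clio→Hilo: Hilo black — skip
  Clio black
  Kent gray
    Mesa gray
      Ashby gray
      Ashby black
    Mesa black
    Lodi gray
      Dover gray
        Jade gray
          Jade→Napa: Napa black — skip
          Elko gray
            Elko→Napa: Napa black — skip
          Elko black
          Jade→Kent: Kent is gray → back edge
First back edge: Jade → Kent.

Jade→Kent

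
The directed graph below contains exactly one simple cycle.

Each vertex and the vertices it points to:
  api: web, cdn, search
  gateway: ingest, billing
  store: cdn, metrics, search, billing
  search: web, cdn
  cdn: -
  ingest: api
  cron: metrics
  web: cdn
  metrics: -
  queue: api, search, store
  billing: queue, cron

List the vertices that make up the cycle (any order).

queue, store, billing

DFS with gray/black marking from billing:
billing gray
  queue gray
    api gray
      web gray
        cdn gray
        cdn black
      web black
      api→cdn: cdn black — skip
      search gray
        search→web: web black — skip
        search→cdn: cdn black — skip
      search black
    api black
    queue→search: search black — skip
    store gray
      store→cdn: cdn black — skip
      metrics gray
      metrics black
      store→search: search black — skip
      store→billing: billing is gray → back edge
Back edge closes the cycle billing → queue → store → billing; its vertices are {queue, store, billing}.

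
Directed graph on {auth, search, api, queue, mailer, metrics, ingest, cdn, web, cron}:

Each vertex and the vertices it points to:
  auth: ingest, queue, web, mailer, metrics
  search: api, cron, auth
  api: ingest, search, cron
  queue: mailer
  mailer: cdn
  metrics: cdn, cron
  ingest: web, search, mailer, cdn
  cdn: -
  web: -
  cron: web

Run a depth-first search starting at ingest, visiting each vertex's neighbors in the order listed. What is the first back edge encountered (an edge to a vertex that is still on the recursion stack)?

DFS from ingest (visiting each vertex's neighbors in the order listed); mark gray on enter, black on exit:
ingest gray
  web gray
  web black
  search gray
    api gray
      api→ingest: ingest is gray → back edge
First back edge: api → ingest.

api→ingest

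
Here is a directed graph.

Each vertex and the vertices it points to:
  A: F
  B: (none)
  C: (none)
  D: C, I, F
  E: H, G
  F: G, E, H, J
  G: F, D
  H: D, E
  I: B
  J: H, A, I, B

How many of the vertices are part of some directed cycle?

A vertex is on a directed cycle iff it belongs to a strongly connected component of size ≥ 2 (or has a self-loop).
The vertices on cycles are {A, D, E, F, G, H, J} — 7 in total.

7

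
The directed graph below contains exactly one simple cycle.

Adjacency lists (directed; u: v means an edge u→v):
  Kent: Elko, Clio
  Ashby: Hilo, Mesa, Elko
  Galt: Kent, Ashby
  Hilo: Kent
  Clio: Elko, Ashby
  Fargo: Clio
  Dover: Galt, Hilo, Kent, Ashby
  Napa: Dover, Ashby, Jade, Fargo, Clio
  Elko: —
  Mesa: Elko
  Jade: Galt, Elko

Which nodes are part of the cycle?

Clio, Hilo, Kent, Ashby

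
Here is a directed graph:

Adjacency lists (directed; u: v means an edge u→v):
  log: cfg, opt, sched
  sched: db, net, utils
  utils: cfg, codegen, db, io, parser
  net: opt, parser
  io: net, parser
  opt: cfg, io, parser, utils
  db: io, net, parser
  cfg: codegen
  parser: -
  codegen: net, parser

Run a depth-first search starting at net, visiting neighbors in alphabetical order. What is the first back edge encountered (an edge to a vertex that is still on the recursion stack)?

codegen->net

DFS from net (visiting neighbors in alphabetical order); mark gray on enter, black on exit:
net gray
  opt gray
    cfg gray
      codegen gray
        codegen→net: net is gray → back edge
First back edge: codegen → net.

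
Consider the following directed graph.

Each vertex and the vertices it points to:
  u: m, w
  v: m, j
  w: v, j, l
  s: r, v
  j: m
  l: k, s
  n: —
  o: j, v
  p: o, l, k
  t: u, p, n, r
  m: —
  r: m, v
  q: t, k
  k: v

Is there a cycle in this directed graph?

No

DFS with white/gray/black marking, starting from m:
m gray
m black
u gray
  u→m: m black — skip
  w gray
    v gray
      v→m: m black — skip
      j gray
        j→m: m black — skip
      j black
    v black
    w→j: j black — skip
    l gray
      k gray
        k→v: v black — skip
      k black
      s gray
        r gray
          r→m: m black — skip
          r→v: v black — skip
        r black
        s→v: v black — skip
      s black
    l black
  w black
u black
n gray
n black
o gray
  o→j: j black — skip
  o→v: v black — skip
o black
p gray
  p→o: o black — skip
  p→l: l black — skip
  p→k: k black — skip
p black
t gray
  t→u: u black — skip
  t→p: p black — skip
  t→n: n black — skip
  t→r: r black — skip
t black
q gray
  q→t: t black — skip
  q→k: k black — skip
q black
Every edge goes to a white or black vertex — no back edge, so the graph is acyclic.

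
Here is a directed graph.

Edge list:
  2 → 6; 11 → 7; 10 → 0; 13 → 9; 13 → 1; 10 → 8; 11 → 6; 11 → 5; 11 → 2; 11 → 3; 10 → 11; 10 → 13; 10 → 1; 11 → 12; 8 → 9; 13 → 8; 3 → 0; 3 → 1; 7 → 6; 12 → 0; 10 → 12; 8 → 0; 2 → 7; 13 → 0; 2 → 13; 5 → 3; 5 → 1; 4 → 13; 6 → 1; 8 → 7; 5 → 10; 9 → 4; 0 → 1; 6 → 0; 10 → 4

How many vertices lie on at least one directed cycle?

7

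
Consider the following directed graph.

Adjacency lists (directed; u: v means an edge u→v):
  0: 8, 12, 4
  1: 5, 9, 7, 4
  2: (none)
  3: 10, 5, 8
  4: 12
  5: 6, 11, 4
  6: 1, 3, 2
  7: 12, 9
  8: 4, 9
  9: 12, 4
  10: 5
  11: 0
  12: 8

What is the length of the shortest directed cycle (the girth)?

3

For each vertex v, BFS finds the shortest path from v back to v.
The shortest such closed walk is 5 → 6 → 3 → 5, length 3.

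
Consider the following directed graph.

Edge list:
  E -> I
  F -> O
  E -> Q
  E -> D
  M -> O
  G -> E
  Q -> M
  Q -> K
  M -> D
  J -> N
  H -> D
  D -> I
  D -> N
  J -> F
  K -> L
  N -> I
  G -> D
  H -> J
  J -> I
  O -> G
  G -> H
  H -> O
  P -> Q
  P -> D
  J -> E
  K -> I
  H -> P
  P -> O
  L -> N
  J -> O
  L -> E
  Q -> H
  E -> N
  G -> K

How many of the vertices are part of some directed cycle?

11

A vertex is on a directed cycle iff it belongs to a strongly connected component of size ≥ 2 (or has a self-loop).
The vertices on cycles are {E, F, G, H, J, K, L, M, O, P, Q} — 11 in total.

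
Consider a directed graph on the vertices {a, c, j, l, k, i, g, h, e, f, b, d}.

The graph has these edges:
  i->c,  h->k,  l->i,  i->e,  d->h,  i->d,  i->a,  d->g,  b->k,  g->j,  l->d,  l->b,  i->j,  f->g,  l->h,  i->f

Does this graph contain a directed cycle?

No

DFS with white/gray/black marking, starting from l:
l gray
  h gray
    k gray
    k black
  h black
  b gray
    b→k: k black — skip
  b black
  i gray
    a gray
    a black
    e gray
    e black
    j gray
    j black
    d gray
      g gray
        g→j: j black — skip
      g black
      d→h: h black — skip
    d black
    c gray
    c black
    f gray
      f→g: g black — skip
    f black
  i black
  l→d: d black — skip
l black
Every edge goes to a white or black vertex — no back edge, so the graph is acyclic.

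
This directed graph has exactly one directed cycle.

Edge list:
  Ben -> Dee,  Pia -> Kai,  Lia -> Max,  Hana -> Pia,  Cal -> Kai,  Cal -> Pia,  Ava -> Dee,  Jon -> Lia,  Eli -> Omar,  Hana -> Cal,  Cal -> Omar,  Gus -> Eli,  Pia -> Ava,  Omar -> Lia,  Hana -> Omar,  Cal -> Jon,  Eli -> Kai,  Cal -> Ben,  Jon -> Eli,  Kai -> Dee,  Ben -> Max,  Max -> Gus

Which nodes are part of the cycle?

DFS with gray/black marking from Eli:
Eli gray
  Omar gray
    Lia gray
      Max gray
        Gus gray
          Gus→Eli: Eli is gray → back edge
Back edge closes the cycle Eli → Omar → Lia → Max → Gus → Eli; its vertices are {Eli, Gus, Lia, Max, Omar}.

Eli, Gus, Lia, Max, Omar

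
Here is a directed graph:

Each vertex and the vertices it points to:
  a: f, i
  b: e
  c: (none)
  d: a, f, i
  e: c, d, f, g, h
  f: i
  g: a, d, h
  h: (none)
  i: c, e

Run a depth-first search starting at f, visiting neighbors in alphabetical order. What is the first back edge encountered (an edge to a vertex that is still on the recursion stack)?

DFS from f (visiting neighbors in alphabetical order); mark gray on enter, black on exit:
f gray
  i gray
    c gray
    c black
    e gray
      e→c: c black — skip
      d gray
        a gray
          a→f: f is gray → back edge
First back edge: a → f.

a→f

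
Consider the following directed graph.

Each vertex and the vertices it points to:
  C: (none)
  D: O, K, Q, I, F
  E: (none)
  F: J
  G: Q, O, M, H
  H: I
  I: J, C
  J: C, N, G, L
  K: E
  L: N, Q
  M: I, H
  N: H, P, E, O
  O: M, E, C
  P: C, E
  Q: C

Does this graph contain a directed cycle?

DFS with white/gray/black marking, starting from E:
E gray
E black
C gray
C black
D gray
  O gray
    M gray
      I gray
        J gray
          J→C: C black — skip
          N gray
            H gray
              H→I: I is gray → back edge
Back edge found, so a cycle exists: I → J → N → H → I.

Yes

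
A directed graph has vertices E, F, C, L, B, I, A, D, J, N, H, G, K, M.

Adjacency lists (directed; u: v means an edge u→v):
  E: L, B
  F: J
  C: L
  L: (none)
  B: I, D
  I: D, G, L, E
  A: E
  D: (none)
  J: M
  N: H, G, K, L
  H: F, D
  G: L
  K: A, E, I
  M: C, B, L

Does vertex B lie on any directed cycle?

Yes

B is on a cycle iff B can reach itself via ≥1 edge.
B → I → E → B — yes.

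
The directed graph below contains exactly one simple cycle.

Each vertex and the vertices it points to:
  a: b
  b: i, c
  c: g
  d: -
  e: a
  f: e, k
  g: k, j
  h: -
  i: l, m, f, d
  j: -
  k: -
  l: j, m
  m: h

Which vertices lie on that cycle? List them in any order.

DFS with gray/black marking from a:
a gray
  b gray
    i gray
      l gray
        j gray
        j black
        m gray
          h gray
          h black
        m black
      l black
      i→m: m black — skip
      f gray
        e gray
          e→a: a is gray → back edge
Back edge closes the cycle a → b → i → f → e → a; its vertices are {a, b, e, f, i}.

a, b, e, f, i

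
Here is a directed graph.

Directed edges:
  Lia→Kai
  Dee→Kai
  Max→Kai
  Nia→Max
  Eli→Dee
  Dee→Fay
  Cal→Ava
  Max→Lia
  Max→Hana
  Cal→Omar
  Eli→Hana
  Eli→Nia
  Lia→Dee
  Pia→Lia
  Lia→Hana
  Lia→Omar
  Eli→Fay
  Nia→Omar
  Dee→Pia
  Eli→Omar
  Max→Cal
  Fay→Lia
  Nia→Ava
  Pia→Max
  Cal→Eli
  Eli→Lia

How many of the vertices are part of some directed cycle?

8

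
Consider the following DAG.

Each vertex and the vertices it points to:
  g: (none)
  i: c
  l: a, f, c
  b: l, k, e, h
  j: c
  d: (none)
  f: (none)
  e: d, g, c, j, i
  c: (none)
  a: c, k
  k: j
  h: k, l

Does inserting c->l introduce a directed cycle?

Yes

Adding c→l creates a cycle iff l can already reach c.
Path from l: l → c.
So l → … → c → l is a cycle.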